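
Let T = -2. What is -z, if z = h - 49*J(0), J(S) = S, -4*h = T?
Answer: -½ ≈ -0.50000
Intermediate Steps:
h = ½ (h = -¼*(-2) = ½ ≈ 0.50000)
z = ½ (z = ½ - 49*0 = ½ + 0 = ½ ≈ 0.50000)
-z = -1*½ = -½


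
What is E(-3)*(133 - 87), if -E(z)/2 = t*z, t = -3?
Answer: -828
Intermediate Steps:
E(z) = 6*z (E(z) = -(-6)*z = 6*z)
E(-3)*(133 - 87) = (6*(-3))*(133 - 87) = -18*46 = -828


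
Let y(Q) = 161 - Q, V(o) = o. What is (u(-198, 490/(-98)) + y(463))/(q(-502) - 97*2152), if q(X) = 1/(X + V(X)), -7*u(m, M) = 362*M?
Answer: 305216/1467052839 ≈ 0.00020805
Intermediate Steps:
u(m, M) = -362*M/7
q(X) = 1/(2*X) (q(X) = 1/(X + X) = 1/(2*X))
(u(-198, 490/(-98)) + y(463))/(q(-502) - 97*2152) = (-25340/(-98) + (161 - 1*463))/((½)/(-502) - 97*2152) = (-25340*(-1)/98 + (161 - 463))/((½)*(-1/502) - 208744) = (-362/7*(-5) - 302)/(-1/1004 - 208744) = (1810/7 - 302)/(-209578977/1004) = -304/7*(-1004/209578977) = 305216/1467052839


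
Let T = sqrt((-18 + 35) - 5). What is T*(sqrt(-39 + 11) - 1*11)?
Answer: -22*sqrt(3) + 4*I*sqrt(21) ≈ -38.105 + 18.33*I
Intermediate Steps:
T = 2*sqrt(3) (T = sqrt(17 - 5) = sqrt(12) = 2*sqrt(3) ≈ 3.4641)
T*(sqrt(-39 + 11) - 1*11) = (2*sqrt(3))*(sqrt(-39 + 11) - 1*11) = (2*sqrt(3))*(sqrt(-28) - 11) = (2*sqrt(3))*(2*I*sqrt(7) - 11) = (2*sqrt(3))*(-11 + 2*I*sqrt(7)) = 2*sqrt(3)*(-11 + 2*I*sqrt(7))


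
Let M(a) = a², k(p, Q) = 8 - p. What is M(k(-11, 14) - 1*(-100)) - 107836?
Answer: -93675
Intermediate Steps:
M(k(-11, 14) - 1*(-100)) - 107836 = ((8 - 1*(-11)) - 1*(-100))² - 107836 = ((8 + 11) + 100)² - 107836 = (19 + 100)² - 107836 = 119² - 107836 = 14161 - 107836 = -93675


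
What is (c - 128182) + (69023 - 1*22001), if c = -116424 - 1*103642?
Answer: -301226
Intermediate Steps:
c = -220066 (c = -116424 - 103642 = -220066)
(c - 128182) + (69023 - 1*22001) = (-220066 - 128182) + (69023 - 1*22001) = -348248 + (69023 - 22001) = -348248 + 47022 = -301226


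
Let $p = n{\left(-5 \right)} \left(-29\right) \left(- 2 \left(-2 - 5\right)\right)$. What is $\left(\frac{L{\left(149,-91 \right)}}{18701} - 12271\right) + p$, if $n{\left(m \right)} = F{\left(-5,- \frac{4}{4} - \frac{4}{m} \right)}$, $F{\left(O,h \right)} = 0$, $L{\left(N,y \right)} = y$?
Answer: $- \frac{229480062}{18701} \approx -12271.0$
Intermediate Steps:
$n{\left(m \right)} = 0$
$p = 0$ ($p = 0 \left(-29\right) \left(- 2 \left(-2 - 5\right)\right) = 0 \left(\left(-2\right) \left(-7\right)\right) = 0 \cdot 14 = 0$)
$\left(\frac{L{\left(149,-91 \right)}}{18701} - 12271\right) + p = \left(- \frac{91}{18701} - 12271\right) + 0 = - \frac{229480062}{18701} + 0 = - \frac{229480062}{18701}$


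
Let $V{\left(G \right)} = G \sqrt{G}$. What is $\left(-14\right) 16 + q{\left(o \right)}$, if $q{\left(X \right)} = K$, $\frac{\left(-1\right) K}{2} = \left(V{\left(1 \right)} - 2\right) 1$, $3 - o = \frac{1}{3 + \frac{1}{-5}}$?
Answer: $-222$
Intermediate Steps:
$V{\left(G \right)} = G^{\frac{3}{2}}$
$o = \frac{37}{14}$ ($o = 3 - \frac{1}{3 + \frac{1}{-5}} = 3 - \frac{1}{3 - \frac{1}{5}} = 3 - \frac{1}{\frac{14}{5}} = 3 - \frac{5}{14} = \frac{37}{14} \approx 2.6429$)
$K = 2$ ($K = - 2 \left(1^{\frac{3}{2}} - 2\right) 1 = - 2 \left(1 - 2\right) 1 = - 2 \left(\left(-1\right) 1\right) = \left(-2\right) \left(-1\right) = 2$)
$q{\left(X \right)} = 2$
$\left(-14\right) 16 + q{\left(o \right)} = \left(-14\right) 16 + 2 = -224 + 2 = -222$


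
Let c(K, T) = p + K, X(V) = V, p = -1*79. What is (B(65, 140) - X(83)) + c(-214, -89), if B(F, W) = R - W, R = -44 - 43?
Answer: -603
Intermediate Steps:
p = -79
c(K, T) = -79 + K
R = -87
B(F, W) = -87 - W
(B(65, 140) - X(83)) + c(-214, -89) = ((-87 - 1*140) - 1*83) + (-79 - 214) = ((-87 - 140) - 83) - 293 = (-227 - 83) - 293 = -310 - 293 = -603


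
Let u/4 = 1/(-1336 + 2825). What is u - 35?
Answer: -52111/1489 ≈ -34.997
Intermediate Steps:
u = 4/1489 (u = 4/(-1336 + 2825) = 4/1489 ≈ 0.0026864)
u - 35 = 4/1489 - 35 = -52111/1489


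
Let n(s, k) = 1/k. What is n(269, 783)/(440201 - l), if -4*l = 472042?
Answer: 2/874159209 ≈ 2.2879e-9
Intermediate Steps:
l = -236021/2 (l = -¼*472042 = -236021/2 ≈ -1.1801e+5)
n(269, 783)/(440201 - l) = 1/(783*(440201 - 1*(-236021/2))) = 1/(783*(440201 + 236021/2)) = 1/(783*(1116423/2)) = (1/783)*(2/1116423) = 2/874159209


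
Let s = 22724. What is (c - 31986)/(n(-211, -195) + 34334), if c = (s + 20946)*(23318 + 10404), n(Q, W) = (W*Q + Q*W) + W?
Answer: 1472607754/116429 ≈ 12648.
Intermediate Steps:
n(Q, W) = W + 2*Q*W (n(Q, W) = (Q*W + Q*W) + W = 2*Q*W + W = W + 2*Q*W)
c = 1472639740 (c = (22724 + 20946)*(23318 + 10404) = 43670*33722 = 1472639740)
(c - 31986)/(n(-211, -195) + 34334) = (1472639740 - 31986)/(-195*(1 + 2*(-211)) + 34334) = 1472607754/(-195*(1 - 422) + 34334) = 1472607754/(-195*(-421) + 34334) = 1472607754/(82095 + 34334) = 1472607754/116429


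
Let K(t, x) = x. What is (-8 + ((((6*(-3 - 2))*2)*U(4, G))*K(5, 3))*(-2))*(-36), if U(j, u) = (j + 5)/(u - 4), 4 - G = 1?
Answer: 116928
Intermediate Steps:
G = 3 (G = 4 - 1*1 = 4 - 1 = 3)
U(j, u) = (5 + j)/(-4 + u)
(-8 + ((((6*(-3 - 2))*2)*U(4, G))*K(5, 3))*(-2))*(-36) = (-8 + ((((6*(-3 - 2))*2)*((5 + 4)/(-4 + 3)))*3)*(-2))*(-36) = (-8 + ((((6*(-5))*2)*(9/(-1)))*3)*(-2))*(-36) = (-8 + (((-30*2)*(-1*9))*3)*(-2))*(-36) = (-8 + (-60*(-9)*3)*(-2))*(-36) = (-8 + (540*3)*(-2))*(-36) = (-8 + 1620*(-2))*(-36) = (-8 - 3240)*(-36) = -3248*(-36) = 116928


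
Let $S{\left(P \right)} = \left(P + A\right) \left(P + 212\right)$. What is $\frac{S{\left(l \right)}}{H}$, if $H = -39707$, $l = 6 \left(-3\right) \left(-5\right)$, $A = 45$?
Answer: $- \frac{40770}{39707} \approx -1.0268$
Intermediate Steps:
$l = 90$ ($l = \left(-18\right) \left(-5\right) = 90$)
$S{\left(P \right)} = \left(45 + P\right) \left(212 + P\right)$ ($S{\left(P \right)} = \left(P + 45\right) \left(P + 212\right) = \left(45 + P\right) \left(212 + P\right)$)
$\frac{S{\left(l \right)}}{H} = \frac{9540 + 90^{2} + 257 \cdot 90}{-39707} = \left(9540 + 8100 + 23130\right) \left(- \frac{1}{39707}\right) = 40770 \left(- \frac{1}{39707}\right) = - \frac{40770}{39707}$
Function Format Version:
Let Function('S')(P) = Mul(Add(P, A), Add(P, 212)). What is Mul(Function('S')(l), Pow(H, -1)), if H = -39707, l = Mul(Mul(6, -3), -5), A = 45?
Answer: Rational(-40770, 39707) ≈ -1.0268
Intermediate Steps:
l = 90 (l = Mul(-18, -5) = 90)
Function('S')(P) = Mul(Add(45, P), Add(212, P)) (Function('S')(P) = Mul(Add(P, 45), Add(P, 212)) = Mul(Add(45, P), Add(212, P)))
Mul(Function('S')(l), Pow(H, -1)) = Mul(Add(9540, Pow(90, 2), Mul(257, 90)), Pow(-39707, -1)) = Mul(Add(9540, 8100, 23130), Rational(-1, 39707)) = Mul(40770, Rational(-1, 39707)) = Rational(-40770, 39707)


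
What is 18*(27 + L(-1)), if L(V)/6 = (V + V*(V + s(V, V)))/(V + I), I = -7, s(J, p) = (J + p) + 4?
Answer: 513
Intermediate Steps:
s(J, p) = 4 + J + p
L(V) = 6*(V + V*(4 + 3*V))/(-7 + V) (L(V) = 6*((V + V*(V + (4 + V + V)))/(V - 7)) = 6*((V + V*(V + (4 + 2*V)))/(-7 + V)) = 6*((V + V*(4 + 3*V))/(-7 + V)) = 6*(V + V*(4 + 3*V))/(-7 + V))
18*(27 + L(-1)) = 18*(27 + 6*(-1)*(5 + 3*(-1))/(-7 - 1)) = 18*(27 + 6*(-1)*(5 - 3)/(-8)) = 18*(27 + 6*(-1)*(-⅛)*2) = 18*(27 + 3/2) = 18*(57/2) = 513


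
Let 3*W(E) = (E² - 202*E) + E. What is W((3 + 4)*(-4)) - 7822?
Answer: -17054/3 ≈ -5684.7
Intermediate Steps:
W(E) = -67*E + E²/3 (W(E) = ((E² - 202*E) + E)/3 = (E² - 201*E)/3 = -67*E + E²/3)
W((3 + 4)*(-4)) - 7822 = ((3 + 4)*(-4))*(-201 + (3 + 4)*(-4))/3 - 7822 = (7*(-4))*(-201 + 7*(-4))/3 - 7822 = (⅓)*(-28)*(-201 - 28) - 7822 = (⅓)*(-28)*(-229) - 7822 = 6412/3 - 7822 = -17054/3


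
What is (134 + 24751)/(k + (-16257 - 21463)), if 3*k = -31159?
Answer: -10665/20617 ≈ -0.51729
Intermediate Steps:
k = -31159/3 (k = (⅓)*(-31159) = -31159/3 ≈ -10386.)
(134 + 24751)/(k + (-16257 - 21463)) = (134 + 24751)/(-31159/3 + (-16257 - 21463)) = 24885/(-31159/3 - 37720) = 24885/(-144319/3) = 24885*(-3/144319) = -10665/20617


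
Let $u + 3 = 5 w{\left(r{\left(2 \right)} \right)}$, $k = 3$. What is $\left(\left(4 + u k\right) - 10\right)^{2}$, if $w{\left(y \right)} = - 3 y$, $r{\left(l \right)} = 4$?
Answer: $38025$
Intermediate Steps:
$u = -63$ ($u = -3 + 5 \left(\left(-3\right) 4\right) = -3 + 5 \left(-12\right) = -3 - 60 = -63$)
$\left(\left(4 + u k\right) - 10\right)^{2} = \left(\left(4 - 189\right) - 10\right)^{2} = \left(-185 - 10\right)^{2} = \left(-195\right)^{2} = 38025$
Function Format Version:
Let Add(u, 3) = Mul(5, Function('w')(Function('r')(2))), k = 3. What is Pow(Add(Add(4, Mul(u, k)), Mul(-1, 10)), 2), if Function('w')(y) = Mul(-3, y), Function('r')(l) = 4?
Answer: 38025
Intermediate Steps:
u = -63 (u = Add(-3, Mul(5, Mul(-3, 4))) = Add(-3, Mul(5, -12)) = Add(-3, -60) = -63)
Pow(Add(Add(4, Mul(u, k)), Mul(-1, 10)), 2) = Pow(Add(Add(4, Mul(-63, 3)), Mul(-1, 10)), 2) = Pow(Add(Add(4, -189), -10), 2) = Pow(Add(-185, -10), 2) = Pow(-195, 2) = 38025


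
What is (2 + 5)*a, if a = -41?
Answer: -287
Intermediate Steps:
(2 + 5)*a = (2 + 5)*(-41) = 7*(-41) = -287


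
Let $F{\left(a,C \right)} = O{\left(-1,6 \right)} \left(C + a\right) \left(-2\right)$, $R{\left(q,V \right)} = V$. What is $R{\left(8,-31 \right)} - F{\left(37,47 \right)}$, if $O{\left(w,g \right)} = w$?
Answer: $-199$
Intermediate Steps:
$F{\left(a,C \right)} = 2 C + 2 a$ ($F{\left(a,C \right)} = - (C + a) \left(-2\right) = \left(- C - a\right) \left(-2\right) = 2 C + 2 a$)
$R{\left(8,-31 \right)} - F{\left(37,47 \right)} = -31 - \left(2 \cdot 47 + 2 \cdot 37\right) = -31 - \left(94 + 74\right) = -31 - 168 = -199$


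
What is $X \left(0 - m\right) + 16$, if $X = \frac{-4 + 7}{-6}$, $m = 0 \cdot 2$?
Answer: $16$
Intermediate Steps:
$m = 0$
$X = - \frac{1}{2}$ ($X = 3 \left(- \frac{1}{6}\right) = - \frac{1}{2} \approx -0.5$)
$X \left(0 - m\right) + 16 = - \frac{0 - 0}{2} + 16 = - \frac{0 + 0}{2} + 16 = \left(- \frac{1}{2}\right) 0 + 16 = 0 + 16 = 16$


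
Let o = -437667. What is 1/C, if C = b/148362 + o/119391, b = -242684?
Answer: -2952181257/15651239483 ≈ -0.18862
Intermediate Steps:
C = -15651239483/2952181257 (C = -242684/148362 - 437667/119391 = -242684*1/148362 - 437667*1/119391 = -121342/74181 - 145889/39797 = -15651239483/2952181257 ≈ -5.3016)
1/C = 1/(-15651239483/2952181257) = -2952181257/15651239483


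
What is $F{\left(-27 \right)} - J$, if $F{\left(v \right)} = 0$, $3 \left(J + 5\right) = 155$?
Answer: $- \frac{140}{3} \approx -46.667$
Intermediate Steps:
$J = \frac{140}{3}$ ($J = -5 + \frac{1}{3} \cdot 155 = -5 + \frac{155}{3} = \frac{140}{3} \approx 46.667$)
$F{\left(-27 \right)} - J = 0 - \frac{140}{3} = - \frac{140}{3}$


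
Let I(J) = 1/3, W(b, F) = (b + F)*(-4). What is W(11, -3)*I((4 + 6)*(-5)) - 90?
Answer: -302/3 ≈ -100.67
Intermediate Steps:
W(b, F) = -4*F - 4*b (W(b, F) = (F + b)*(-4) = -4*F - 4*b)
I(J) = 1/3
W(11, -3)*I((4 + 6)*(-5)) - 90 = (-4*(-3) - 4*11)*(1/3) - 90 = (12 - 44)*(1/3) - 90 = -32*1/3 - 90 = -32/3 - 90 = -302/3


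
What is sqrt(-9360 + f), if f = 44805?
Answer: sqrt(35445) ≈ 188.27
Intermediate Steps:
sqrt(-9360 + f) = sqrt(-9360 + 44805) = sqrt(35445)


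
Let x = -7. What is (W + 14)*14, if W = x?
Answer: 98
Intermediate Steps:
W = -7
(W + 14)*14 = (-7 + 14)*14 = 7*14 = 98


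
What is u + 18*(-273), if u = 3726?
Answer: -1188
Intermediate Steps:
u + 18*(-273) = 3726 + 18*(-273) = 3726 - 4914 = -1188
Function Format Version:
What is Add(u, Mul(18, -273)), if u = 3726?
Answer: -1188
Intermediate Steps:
Add(u, Mul(18, -273)) = Add(3726, Mul(18, -273)) = Add(3726, -4914) = -1188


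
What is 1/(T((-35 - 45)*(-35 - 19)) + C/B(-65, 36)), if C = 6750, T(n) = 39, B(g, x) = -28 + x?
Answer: 4/3531 ≈ 0.0011328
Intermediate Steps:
1/(T((-35 - 45)*(-35 - 19)) + C/B(-65, 36)) = 1/(39 + 6750/(-28 + 36)) = 1/(39 + 6750/8) = 1/(39 + 6750*(1/8)) = 1/(39 + 3375/4) = 1/(3531/4) = 4/3531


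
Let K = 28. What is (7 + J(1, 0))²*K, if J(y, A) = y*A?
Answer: 1372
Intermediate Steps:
J(y, A) = A*y
(7 + J(1, 0))²*K = (7 + 0*1)²*28 = (7 + 0)²*28 = 7²*28 = 49*28 = 1372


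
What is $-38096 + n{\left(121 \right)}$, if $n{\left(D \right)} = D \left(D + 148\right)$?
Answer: $-5547$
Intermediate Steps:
$n{\left(D \right)} = D \left(148 + D\right)$
$-38096 + n{\left(121 \right)} = -38096 + 121 \left(148 + 121\right) = -38096 + 121 \cdot 269 = -38096 + 32549 = -5547$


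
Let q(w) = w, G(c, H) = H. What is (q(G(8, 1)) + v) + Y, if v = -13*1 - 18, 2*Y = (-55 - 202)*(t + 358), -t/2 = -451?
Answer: -161940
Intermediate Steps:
t = 902 (t = -2*(-451) = 902)
Y = -161910 (Y = ((-55 - 202)*(902 + 358))/2 = (-257*1260)/2 = (½)*(-323820) = -161910)
v = -31 (v = -13 - 18 = -31)
(q(G(8, 1)) + v) + Y = (1 - 31) - 161910 = -30 - 161910 = -161940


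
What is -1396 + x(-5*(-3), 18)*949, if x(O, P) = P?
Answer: 15686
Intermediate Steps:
-1396 + x(-5*(-3), 18)*949 = -1396 + 18*949 = -1396 + 17082 = 15686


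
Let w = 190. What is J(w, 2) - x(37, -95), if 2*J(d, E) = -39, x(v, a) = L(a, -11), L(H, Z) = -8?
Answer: -23/2 ≈ -11.500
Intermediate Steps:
x(v, a) = -8
J(d, E) = -39/2 (J(d, E) = (½)*(-39) = -39/2)
J(w, 2) - x(37, -95) = -39/2 - 1*(-8) = -39/2 + 8 = -23/2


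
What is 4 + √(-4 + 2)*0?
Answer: 4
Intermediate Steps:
4 + √(-4 + 2)*0 = 4 + √(-2)*0 = 4 + (I*√2)*0 = 4 + 0 = 4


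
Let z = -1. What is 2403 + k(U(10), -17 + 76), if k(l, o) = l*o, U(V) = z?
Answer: 2344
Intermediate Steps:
U(V) = -1
2403 + k(U(10), -17 + 76) = 2403 - (-17 + 76) = 2403 - 1*59 = 2403 - 59 = 2344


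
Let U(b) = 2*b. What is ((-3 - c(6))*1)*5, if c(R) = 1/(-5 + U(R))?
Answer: -110/7 ≈ -15.714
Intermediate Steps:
c(R) = 1/(-5 + 2*R)
((-3 - c(6))*1)*5 = ((-3 - 1/(-5 + 2*6))*1)*5 = ((-3 - 1/(-5 + 12))*1)*5 = ((-3 - 1/7)*1)*5 = -22/7*1*5 = -22/7*5 = -110/7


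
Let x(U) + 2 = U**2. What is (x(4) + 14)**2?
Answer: 784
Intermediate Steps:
x(U) = -2 + U**2
(x(4) + 14)**2 = ((-2 + 4**2) + 14)**2 = ((-2 + 16) + 14)**2 = (14 + 14)**2 = 28**2 = 784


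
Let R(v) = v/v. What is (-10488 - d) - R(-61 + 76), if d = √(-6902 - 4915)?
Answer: -10489 - 3*I*√1313 ≈ -10489.0 - 108.71*I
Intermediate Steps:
d = 3*I*√1313 (d = √(-11817) = 3*I*√1313 ≈ 108.71*I)
R(v) = 1
(-10488 - d) - R(-61 + 76) = (-10488 - 3*I*√1313) - 1*1 = (-10488 - 3*I*√1313) - 1 = -10489 - 3*I*√1313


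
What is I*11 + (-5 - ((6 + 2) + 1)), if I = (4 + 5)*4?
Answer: 382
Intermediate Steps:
I = 36 (I = 9*4 = 36)
I*11 + (-5 - ((6 + 2) + 1)) = 36*11 + (-5 - ((6 + 2) + 1)) = 396 + (-5 - (8 + 1)) = 396 + (-5 - 1*9) = 396 + (-5 - 9) = 396 - 14 = 382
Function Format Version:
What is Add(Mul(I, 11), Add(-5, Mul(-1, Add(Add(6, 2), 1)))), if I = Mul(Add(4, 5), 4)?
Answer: 382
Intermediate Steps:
I = 36 (I = Mul(9, 4) = 36)
Add(Mul(I, 11), Add(-5, Mul(-1, Add(Add(6, 2), 1)))) = Add(Mul(36, 11), Add(-5, Mul(-1, Add(Add(6, 2), 1)))) = Add(396, Add(-5, Mul(-1, Add(8, 1)))) = Add(396, Add(-5, Mul(-1, 9))) = Add(396, Add(-5, -9)) = Add(396, -14) = 382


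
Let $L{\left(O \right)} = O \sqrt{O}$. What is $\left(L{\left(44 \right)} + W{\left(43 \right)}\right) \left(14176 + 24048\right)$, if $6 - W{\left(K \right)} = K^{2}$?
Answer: $-70446832 + 3363712 \sqrt{11} \approx -5.9291 \cdot 10^{7}$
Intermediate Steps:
$L{\left(O \right)} = O^{\frac{3}{2}}$
$W{\left(K \right)} = 6 - K^{2}$
$\left(L{\left(44 \right)} + W{\left(43 \right)}\right) \left(14176 + 24048\right) = \left(44^{\frac{3}{2}} + \left(6 - 43^{2}\right)\right) \left(14176 + 24048\right) = \left(88 \sqrt{11} + \left(6 - 1849\right)\right) 38224 = \left(88 \sqrt{11} - 1843\right) 38224 = \left(-1843 + 88 \sqrt{11}\right) 38224 = -70446832 + 3363712 \sqrt{11}$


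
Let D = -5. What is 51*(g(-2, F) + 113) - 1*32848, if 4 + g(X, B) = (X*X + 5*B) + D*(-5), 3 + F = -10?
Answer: -29125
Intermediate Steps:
F = -13 (F = -3 - 10 = -13)
g(X, B) = 21 + X**2 + 5*B (g(X, B) = -4 + ((X*X + 5*B) - 5*(-5)) = -4 + ((X**2 + 5*B) + 25) = -4 + (25 + X**2 + 5*B) = 21 + X**2 + 5*B)
51*(g(-2, F) + 113) - 1*32848 = 51*((21 + (-2)**2 + 5*(-13)) + 113) - 1*32848 = 51*((21 + 4 - 65) + 113) - 32848 = 51*(-40 + 113) - 32848 = 51*73 - 32848 = 3723 - 32848 = -29125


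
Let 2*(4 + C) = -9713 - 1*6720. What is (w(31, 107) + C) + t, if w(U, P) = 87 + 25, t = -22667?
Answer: -61551/2 ≈ -30776.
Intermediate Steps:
w(U, P) = 112
C = -16441/2 (C = -4 + (-9713 - 1*6720)/2 = -4 + (-9713 - 6720)/2 = -4 + (1/2)*(-16433) = -4 - 16433/2 = -16441/2 ≈ -8220.5)
(w(31, 107) + C) + t = (112 - 16441/2) - 22667 = -16217/2 - 22667 = -61551/2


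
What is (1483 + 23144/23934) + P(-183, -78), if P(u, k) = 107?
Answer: 19039102/11967 ≈ 1591.0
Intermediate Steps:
(1483 + 23144/23934) + P(-183, -78) = (1483 + 23144/23934) + 107 = (1483 + 23144*(1/23934)) + 107 = (1483 + 11572/11967) + 107 = 17758633/11967 + 107 = 19039102/11967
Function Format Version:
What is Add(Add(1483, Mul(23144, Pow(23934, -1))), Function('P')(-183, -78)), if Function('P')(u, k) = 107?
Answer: Rational(19039102, 11967) ≈ 1591.0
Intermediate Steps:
Add(Add(1483, Mul(23144, Pow(23934, -1))), Function('P')(-183, -78)) = Add(Add(1483, Mul(23144, Pow(23934, -1))), 107) = Add(Add(1483, Mul(23144, Rational(1, 23934))), 107) = Add(Add(1483, Rational(11572, 11967)), 107) = Add(Rational(17758633, 11967), 107) = Rational(19039102, 11967)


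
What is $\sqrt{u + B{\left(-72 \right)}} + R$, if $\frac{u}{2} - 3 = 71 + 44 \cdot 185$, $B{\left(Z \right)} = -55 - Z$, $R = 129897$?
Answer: $129897 + \sqrt{16445} \approx 1.3003 \cdot 10^{5}$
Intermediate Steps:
$u = 16428$ ($u = 6 + 2 \left(71 + 44 \cdot 185\right) = 6 + 2 \left(71 + 8140\right) = 6 + 2 \cdot 8211 = 6 + 16422 = 16428$)
$\sqrt{u + B{\left(-72 \right)}} + R = \sqrt{16428 - -17} + 129897 = \sqrt{16428 + \left(-55 + 72\right)} + 129897 = \sqrt{16428 + 17} + 129897 = \sqrt{16445} + 129897 = 129897 + \sqrt{16445}$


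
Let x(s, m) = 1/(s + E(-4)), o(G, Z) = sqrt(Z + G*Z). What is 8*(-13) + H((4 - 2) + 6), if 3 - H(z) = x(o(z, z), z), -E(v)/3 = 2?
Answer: -607/6 - sqrt(2)/6 ≈ -101.40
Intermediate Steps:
E(v) = -6 (E(v) = -3*2 = -6)
x(s, m) = 1/(-6 + s) (x(s, m) = 1/(s - 6) = 1/(-6 + s))
H(z) = 3 - 1/(-6 + sqrt(z*(1 + z)))
8*(-13) + H((4 - 2) + 6) = 8*(-13) + (3 - 1/(-6 + sqrt(((4 - 2) + 6)*(1 + ((4 - 2) + 6))))) = -104 + (3 - 1/(-6 + sqrt((2 + 6)*(1 + (2 + 6))))) = -104 + (3 - 1/(-6 + sqrt(8*(1 + 8)))) = -104 + (3 - 1/(-6 + sqrt(8*9))) = -104 + (3 - 1/(-6 + sqrt(72))) = -104 + (3 - 1/(-6 + 6*sqrt(2))) = -101 - 1/(-6 + 6*sqrt(2))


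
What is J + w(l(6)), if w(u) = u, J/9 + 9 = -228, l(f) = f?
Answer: -2127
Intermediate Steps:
J = -2133 (J = -81 + 9*(-228) = -81 - 2052 = -2133)
J + w(l(6)) = -2133 + 6 = -2127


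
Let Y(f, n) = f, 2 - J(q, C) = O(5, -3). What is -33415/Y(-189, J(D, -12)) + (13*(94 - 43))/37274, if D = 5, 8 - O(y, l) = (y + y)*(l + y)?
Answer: 1245636017/7044786 ≈ 176.82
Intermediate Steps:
O(y, l) = 8 - 2*y*(l + y) (O(y, l) = 8 - (y + y)*(l + y) = 8 - 2*y*(l + y))
J(q, C) = 14 (J(q, C) = 2 - (8 - 2*5**2 - 2*(-3)*5) = 2 - (8 - 2*25 + 30) = 2 - (8 - 50 + 30) = 2 - 1*(-12) = 2 + 12 = 14)
-33415/Y(-189, J(D, -12)) + (13*(94 - 43))/37274 = -33415/(-189) + (13*(94 - 43))/37274 = -33415*(-1/189) + (13*51)*(1/37274) = 33415/189 + 663*(1/37274) = 33415/189 + 663/37274 = 1245636017/7044786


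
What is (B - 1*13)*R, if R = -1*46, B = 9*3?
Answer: -644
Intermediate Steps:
B = 27
R = -46
(B - 1*13)*R = (27 - 1*13)*(-46) = (27 - 13)*(-46) = 14*(-46) = -644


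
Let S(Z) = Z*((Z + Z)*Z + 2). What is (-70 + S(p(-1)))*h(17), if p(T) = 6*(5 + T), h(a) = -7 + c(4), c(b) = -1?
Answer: -221008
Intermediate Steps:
h(a) = -8 (h(a) = -7 - 1 = -8)
p(T) = 30 + 6*T
S(Z) = Z*(2 + 2*Z**2) (S(Z) = Z*((2*Z)*Z + 2) = Z*(2*Z**2 + 2) = Z*(2 + 2*Z**2))
(-70 + S(p(-1)))*h(17) = (-70 + 2*(30 + 6*(-1))*(1 + (30 + 6*(-1))**2))*(-8) = (-70 + 2*(30 - 6)*(1 + (30 - 6)**2))*(-8) = (-70 + 2*24*(1 + 24**2))*(-8) = (-70 + 2*24*(1 + 576))*(-8) = (-70 + 2*24*577)*(-8) = (-70 + 27696)*(-8) = 27626*(-8) = -221008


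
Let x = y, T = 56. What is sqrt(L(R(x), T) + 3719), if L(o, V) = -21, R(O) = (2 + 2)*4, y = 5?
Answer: 43*sqrt(2) ≈ 60.811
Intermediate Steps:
x = 5
R(O) = 16 (R(O) = 4*4 = 16)
sqrt(L(R(x), T) + 3719) = sqrt(-21 + 3719) = sqrt(3698) = 43*sqrt(2)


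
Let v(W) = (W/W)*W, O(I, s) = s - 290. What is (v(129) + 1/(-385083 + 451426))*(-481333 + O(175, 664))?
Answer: -4116166399832/66343 ≈ -6.2044e+7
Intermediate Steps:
O(I, s) = -290 + s
v(W) = W (v(W) = 1*W = W)
(v(129) + 1/(-385083 + 451426))*(-481333 + O(175, 664)) = (129 + 1/(-385083 + 451426))*(-481333 + (-290 + 664)) = (129 + 1/66343)*(-481333 + 374) = (129 + 1/66343)*(-480959) = (8558248/66343)*(-480959) = -4116166399832/66343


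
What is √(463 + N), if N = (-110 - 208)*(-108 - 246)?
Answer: √113035 ≈ 336.21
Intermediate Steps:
N = 112572 (N = -318*(-354) = 112572)
√(463 + N) = √(463 + 112572) = √113035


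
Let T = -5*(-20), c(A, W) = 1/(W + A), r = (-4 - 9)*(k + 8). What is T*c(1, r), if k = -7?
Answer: -25/3 ≈ -8.3333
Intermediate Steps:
r = -13 (r = (-4 - 9)*(-7 + 8) = -13*1 = -13)
c(A, W) = 1/(A + W)
T = 100
T*c(1, r) = 100/(1 - 13) = 100/(-12) = 100*(-1/12) = -25/3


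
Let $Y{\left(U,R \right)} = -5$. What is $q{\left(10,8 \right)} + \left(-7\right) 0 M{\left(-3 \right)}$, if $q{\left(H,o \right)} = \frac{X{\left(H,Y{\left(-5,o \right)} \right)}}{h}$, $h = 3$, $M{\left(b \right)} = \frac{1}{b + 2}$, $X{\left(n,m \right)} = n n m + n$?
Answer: $- \frac{490}{3} \approx -163.33$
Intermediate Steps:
$X{\left(n,m \right)} = n + m n^{2}$ ($X{\left(n,m \right)} = n^{2} m + n = m n^{2} + n = n + m n^{2}$)
$M{\left(b \right)} = \frac{1}{2 + b}$
$q{\left(H,o \right)} = \frac{H \left(1 - 5 H\right)}{3}$
$q{\left(10,8 \right)} + \left(-7\right) 0 M{\left(-3 \right)} = \frac{1}{3} \cdot 10 \left(1 - 50\right) + \frac{\left(-7\right) 0}{2 - 3} = \frac{1}{3} \cdot 10 \left(1 - 50\right) + \frac{0}{-1} = \frac{1}{3} \cdot 10 \left(-49\right) + 0 \left(-1\right) = - \frac{490}{3} + 0 = - \frac{490}{3}$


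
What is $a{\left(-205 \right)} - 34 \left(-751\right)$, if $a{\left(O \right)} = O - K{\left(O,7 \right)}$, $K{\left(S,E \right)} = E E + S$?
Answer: $25485$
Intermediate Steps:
$K{\left(S,E \right)} = S + E^{2}$ ($K{\left(S,E \right)} = E^{2} + S = S + E^{2}$)
$a{\left(O \right)} = -49$ ($a{\left(O \right)} = O - \left(O + 7^{2}\right) = O - \left(O + 49\right) = O - \left(49 + O\right) = -49$)
$a{\left(-205 \right)} - 34 \left(-751\right) = -49 - 34 \left(-751\right) = -49 - -25534 = -49 + 25534 = 25485$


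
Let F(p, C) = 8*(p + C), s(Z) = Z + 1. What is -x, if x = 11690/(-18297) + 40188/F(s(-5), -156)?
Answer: 187570759/5855040 ≈ 32.036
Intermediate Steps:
s(Z) = 1 + Z
F(p, C) = 8*C + 8*p (F(p, C) = 8*(C + p) = 8*C + 8*p)
x = -187570759/5855040 (x = 11690/(-18297) + 40188/(8*(-156) + 8*(1 - 5)) = 11690*(-1/18297) + 40188/(-1248 + 8*(-4)) = -11690/18297 + 40188/(-1248 - 32) = -11690/18297 + 40188/(-1280) = -11690/18297 + 40188*(-1/1280) = -11690/18297 - 10047/320 = -187570759/5855040 ≈ -32.036)
-x = -1*(-187570759/5855040) = 187570759/5855040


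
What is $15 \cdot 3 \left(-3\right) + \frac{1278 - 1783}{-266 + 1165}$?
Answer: $- \frac{121870}{899} \approx -135.56$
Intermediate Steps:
$15 \cdot 3 \left(-3\right) + \frac{1278 - 1783}{-266 + 1165} = 45 \left(-3\right) - \frac{505}{899} = -135 - \frac{505}{899} = - \frac{121870}{899}$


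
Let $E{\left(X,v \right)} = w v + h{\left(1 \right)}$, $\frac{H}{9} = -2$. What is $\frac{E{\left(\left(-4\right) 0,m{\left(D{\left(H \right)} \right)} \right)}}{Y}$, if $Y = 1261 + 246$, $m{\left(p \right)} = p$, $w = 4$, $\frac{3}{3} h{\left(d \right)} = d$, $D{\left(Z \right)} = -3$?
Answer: $- \frac{1}{137} \approx -0.0072993$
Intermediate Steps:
$H = -18$ ($H = 9 \left(-2\right) = -18$)
$h{\left(d \right)} = d$
$Y = 1507$
$E{\left(X,v \right)} = 1 + 4 v$ ($E{\left(X,v \right)} = 4 v + 1 = 1 + 4 v$)
$\frac{E{\left(\left(-4\right) 0,m{\left(D{\left(H \right)} \right)} \right)}}{Y} = \frac{1 + 4 \left(-3\right)}{1507} = \frac{1 - 12}{1507} = \frac{1}{1507} \left(-11\right) = - \frac{1}{137}$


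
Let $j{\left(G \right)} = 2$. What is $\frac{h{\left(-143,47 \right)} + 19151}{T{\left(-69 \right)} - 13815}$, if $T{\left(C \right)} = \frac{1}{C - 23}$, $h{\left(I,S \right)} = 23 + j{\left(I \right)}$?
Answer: $- \frac{1764192}{1270981} \approx -1.3881$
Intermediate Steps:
$h{\left(I,S \right)} = 25$ ($h{\left(I,S \right)} = 23 + 2 = 25$)
$T{\left(C \right)} = \frac{1}{-23 + C}$
$\frac{h{\left(-143,47 \right)} + 19151}{T{\left(-69 \right)} - 13815} = \frac{25 + 19151}{\frac{1}{-23 - 69} - 13815} = \frac{19176}{\frac{1}{-92} - 13815} = \frac{19176}{- \frac{1}{92} - 13815} = \frac{19176}{- \frac{1270981}{92}} = 19176 \left(- \frac{92}{1270981}\right) = - \frac{1764192}{1270981}$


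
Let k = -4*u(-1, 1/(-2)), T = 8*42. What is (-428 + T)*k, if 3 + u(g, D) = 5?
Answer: 736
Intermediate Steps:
u(g, D) = 2 (u(g, D) = -3 + 5 = 2)
T = 336
k = -8 (k = -4*2 = -8)
(-428 + T)*k = (-428 + 336)*(-8) = -92*(-8) = 736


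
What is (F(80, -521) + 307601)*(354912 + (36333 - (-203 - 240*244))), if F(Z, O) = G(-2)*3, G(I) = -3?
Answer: 138418860736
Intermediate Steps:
F(Z, O) = -9 (F(Z, O) = -3*3 = -9)
(F(80, -521) + 307601)*(354912 + (36333 - (-203 - 240*244))) = (-9 + 307601)*(354912 + (36333 - (-203 - 240*244))) = 307592*(354912 + (36333 - (-203 - 58560))) = 307592*(354912 + (36333 - 1*(-58763))) = 307592*(354912 + (36333 + 58763)) = 307592*(354912 + 95096) = 307592*450008 = 138418860736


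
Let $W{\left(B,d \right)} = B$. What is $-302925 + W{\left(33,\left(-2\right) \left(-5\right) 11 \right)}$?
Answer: $-302892$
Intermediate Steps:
$-302925 + W{\left(33,\left(-2\right) \left(-5\right) 11 \right)} = -302925 + 33 = -302892$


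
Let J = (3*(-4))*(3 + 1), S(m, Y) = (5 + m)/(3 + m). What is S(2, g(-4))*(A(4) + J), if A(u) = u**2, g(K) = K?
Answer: -224/5 ≈ -44.800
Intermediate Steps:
S(m, Y) = (5 + m)/(3 + m)
J = -48 (J = -12*4 = -48)
S(2, g(-4))*(A(4) + J) = ((5 + 2)/(3 + 2))*(4**2 - 48) = (7/5)*(16 - 48) = ((1/5)*7)*(-32) = (7/5)*(-32) = -224/5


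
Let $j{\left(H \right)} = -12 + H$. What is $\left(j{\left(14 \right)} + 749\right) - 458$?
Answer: $293$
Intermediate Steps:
$\left(j{\left(14 \right)} + 749\right) - 458 = \left(\left(-12 + 14\right) + 749\right) - 458 = \left(2 + 749\right) - 458 = 751 - 458 = 293$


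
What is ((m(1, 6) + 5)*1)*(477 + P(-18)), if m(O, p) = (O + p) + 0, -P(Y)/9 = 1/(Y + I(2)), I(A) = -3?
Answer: 40104/7 ≈ 5729.1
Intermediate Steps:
P(Y) = -9/(-3 + Y) (P(Y) = -9/(Y - 3) = -9/(-3 + Y))
m(O, p) = O + p
((m(1, 6) + 5)*1)*(477 + P(-18)) = (((1 + 6) + 5)*1)*(477 - 9/(-3 - 18)) = ((7 + 5)*1)*(477 - 9/(-21)) = (12*1)*(477 - 9*(-1/21)) = 12*(477 + 3/7) = 12*(3342/7) = 40104/7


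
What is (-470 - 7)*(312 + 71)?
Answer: -182691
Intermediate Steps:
(-470 - 7)*(312 + 71) = -477*383 = -182691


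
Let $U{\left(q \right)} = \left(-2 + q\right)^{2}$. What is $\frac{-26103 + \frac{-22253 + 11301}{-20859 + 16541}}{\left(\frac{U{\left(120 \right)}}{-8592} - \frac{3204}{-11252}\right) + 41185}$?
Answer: $- \frac{340490401533924}{537256446617165} \approx -0.63376$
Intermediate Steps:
$\frac{-26103 + \frac{-22253 + 11301}{-20859 + 16541}}{\left(\frac{U{\left(120 \right)}}{-8592} - \frac{3204}{-11252}\right) + 41185} = \frac{-26103 + \frac{-22253 + 11301}{-20859 + 16541}}{\left(\frac{\left(-2 + 120\right)^{2}}{-8592} - \frac{3204}{-11252}\right) + 41185} = \frac{-26103 - \frac{10952}{-4318}}{\left(118^{2} \left(- \frac{1}{8592}\right) - - \frac{801}{2813}\right) + 41185} = \frac{-26103 - - \frac{5476}{2159}}{\left(13924 \left(- \frac{1}{8592}\right) + \frac{801}{2813}\right) + 41185} = \frac{-26103 + \frac{5476}{2159}}{\left(- \frac{3481}{2148} + \frac{801}{2813}\right) + 41185} = - \frac{56350901}{2159 \left(- \frac{8071505}{6042324} + 41185\right)} = - \frac{56350901}{2159 \cdot \frac{248845042435}{6042324}} = \left(- \frac{56350901}{2159}\right) \frac{6042324}{248845042435} = - \frac{340490401533924}{537256446617165}$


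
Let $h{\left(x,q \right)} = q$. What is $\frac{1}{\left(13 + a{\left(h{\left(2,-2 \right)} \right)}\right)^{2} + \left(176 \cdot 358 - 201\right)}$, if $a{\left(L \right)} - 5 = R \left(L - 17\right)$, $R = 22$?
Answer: $\frac{1}{222807} \approx 4.4882 \cdot 10^{-6}$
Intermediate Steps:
$a{\left(L \right)} = -369 + 22 L$ ($a{\left(L \right)} = 5 + 22 \left(L - 17\right) = 5 + 22 \left(-17 + L\right) = 5 + \left(-374 + 22 L\right) = -369 + 22 L$)
$\frac{1}{\left(13 + a{\left(h{\left(2,-2 \right)} \right)}\right)^{2} + \left(176 \cdot 358 - 201\right)} = \frac{1}{\left(13 + \left(-369 + 22 \left(-2\right)\right)\right)^{2} + \left(176 \cdot 358 - 201\right)} = \frac{1}{\left(13 - 413\right)^{2} + \left(63008 - 201\right)} = \frac{1}{\left(13 - 413\right)^{2} + 62807} = \frac{1}{\left(-400\right)^{2} + 62807} = \frac{1}{160000 + 62807} = \frac{1}{222807}$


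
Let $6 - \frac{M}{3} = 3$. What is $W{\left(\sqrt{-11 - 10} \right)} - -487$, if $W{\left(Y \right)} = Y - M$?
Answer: $478 + i \sqrt{21} \approx 478.0 + 4.5826 i$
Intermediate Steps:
$M = 9$ ($M = 18 - 9 = 9$)
$W{\left(Y \right)} = -9 + Y$ ($W{\left(Y \right)} = Y - 9 = -9 + Y$)
$W{\left(\sqrt{-11 - 10} \right)} - -487 = \left(-9 + \sqrt{-11 - 10}\right) - -487 = \left(-9 + \sqrt{-21}\right) + 487 = \left(-9 + i \sqrt{21}\right) + 487 = 478 + i \sqrt{21}$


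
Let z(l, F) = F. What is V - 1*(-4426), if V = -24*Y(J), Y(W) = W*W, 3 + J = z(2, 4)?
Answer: 4402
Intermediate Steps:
J = 1 (J = -3 + 4 = 1)
Y(W) = W²
V = -24 (V = -24*1² = -24*1 = -24)
V - 1*(-4426) = -24 - 1*(-4426) = -24 + 4426 = 4402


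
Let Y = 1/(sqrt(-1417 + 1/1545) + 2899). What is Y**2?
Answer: -1545*I/(-12982301281*I + 23192*sqrt(211400805)) ≈ 1.1893e-7 - 3.089e-9*I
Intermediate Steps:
Y = 1/(2899 + 4*I*sqrt(211400805)/1545) (Y = 1/(sqrt(-1417 + 1/1545) + 2899) = 1/(sqrt(-2189264/1545) + 2899) = 1/(4*I*sqrt(211400805)/1545 + 2899) = 1/(2899 + 4*I*sqrt(211400805)/1545) ≈ 0.00034489 - 4.478e-6*I)
Y**2 = (sqrt(1545)/(2899*sqrt(1545) + 4*I*sqrt(136829)))**2 = 1545/(2899*sqrt(1545) + 4*I*sqrt(136829))**2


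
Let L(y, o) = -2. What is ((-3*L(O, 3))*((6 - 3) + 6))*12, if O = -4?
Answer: 648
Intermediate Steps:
((-3*L(O, 3))*((6 - 3) + 6))*12 = ((-3*(-2))*((6 - 3) + 6))*12 = (6*(3 + 6))*12 = (6*9)*12 = 54*12 = 648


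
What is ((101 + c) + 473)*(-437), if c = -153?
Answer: -183977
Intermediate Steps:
((101 + c) + 473)*(-437) = ((101 - 153) + 473)*(-437) = (-52 + 473)*(-437) = 421*(-437) = -183977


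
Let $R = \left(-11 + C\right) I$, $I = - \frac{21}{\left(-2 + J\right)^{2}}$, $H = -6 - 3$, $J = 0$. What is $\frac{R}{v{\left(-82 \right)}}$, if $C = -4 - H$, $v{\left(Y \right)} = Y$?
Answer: $- \frac{63}{164} \approx -0.38415$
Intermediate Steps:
$H = -9$
$I = - \frac{21}{4}$ ($I = - \frac{21}{\left(-2 + 0\right)^{2}} = - \frac{21}{\left(-2\right)^{2}} = - \frac{21}{4} \approx -5.25$)
$C = 5$ ($C = -4 - -9 = -4 + 9 = 5$)
$R = \frac{63}{2}$ ($R = \left(-11 + 5\right) \left(- \frac{21}{4}\right) = \left(-6\right) \left(- \frac{21}{4}\right) = \frac{63}{2} \approx 31.5$)
$\frac{R}{v{\left(-82 \right)}} = \frac{63}{2 \left(-82\right)} = \frac{63}{2} \left(- \frac{1}{82}\right) = - \frac{63}{164}$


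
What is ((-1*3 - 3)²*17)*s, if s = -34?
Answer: -20808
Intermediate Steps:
((-1*3 - 3)²*17)*s = ((-1*3 - 3)²*17)*(-34) = ((-3 - 3)²*17)*(-34) = ((-6)²*17)*(-34) = (36*17)*(-34) = 612*(-34) = -20808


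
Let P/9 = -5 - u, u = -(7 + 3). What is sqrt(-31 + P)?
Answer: sqrt(14) ≈ 3.7417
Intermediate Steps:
u = -10 (u = -1*10 = -10)
P = 45 (P = 9*(-5 - 1*(-10)) = 9*(-5 + 10) = 9*5 = 45)
sqrt(-31 + P) = sqrt(-31 + 45) = sqrt(14)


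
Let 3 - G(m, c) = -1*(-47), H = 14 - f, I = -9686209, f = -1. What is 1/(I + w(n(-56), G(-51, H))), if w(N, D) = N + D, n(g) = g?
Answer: -1/9686309 ≈ -1.0324e-7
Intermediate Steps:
H = 15 (H = 14 - 1*(-1) = 14 + 1 = 15)
G(m, c) = -44 (G(m, c) = 3 - (-1)*(-47) = 3 - 1*47 = 3 - 47 = -44)
w(N, D) = D + N
1/(I + w(n(-56), G(-51, H))) = 1/(-9686209 + (-44 - 56)) = 1/(-9686209 - 100) = 1/(-9686309) = -1/9686309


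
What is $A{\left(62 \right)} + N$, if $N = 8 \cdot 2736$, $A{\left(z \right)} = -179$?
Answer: $21709$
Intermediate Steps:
$N = 21888$
$A{\left(62 \right)} + N = -179 + 21888 = 21709$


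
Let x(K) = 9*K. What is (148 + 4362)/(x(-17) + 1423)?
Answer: 451/127 ≈ 3.5512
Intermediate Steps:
(148 + 4362)/(x(-17) + 1423) = (148 + 4362)/(9*(-17) + 1423) = 4510/(-153 + 1423) = 4510/1270 = 4510*(1/1270) = 451/127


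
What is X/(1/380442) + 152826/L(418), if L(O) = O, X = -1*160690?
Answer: -12776843944407/209 ≈ -6.1133e+10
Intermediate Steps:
X = -160690
X/(1/380442) + 152826/L(418) = -160690/(1/380442) + 152826/418 = -160690/1/380442 + 152826*(1/418) = -160690*380442 + 76413/209 = -61133224980 + 76413/209 = -12776843944407/209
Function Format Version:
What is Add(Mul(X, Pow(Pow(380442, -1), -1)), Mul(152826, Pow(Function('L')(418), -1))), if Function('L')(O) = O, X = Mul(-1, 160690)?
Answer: Rational(-12776843944407, 209) ≈ -6.1133e+10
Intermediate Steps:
X = -160690
Add(Mul(X, Pow(Pow(380442, -1), -1)), Mul(152826, Pow(Function('L')(418), -1))) = Add(Mul(-160690, Pow(Pow(380442, -1), -1)), Mul(152826, Pow(418, -1))) = Add(Mul(-160690, Pow(Rational(1, 380442), -1)), Mul(152826, Rational(1, 418))) = Add(Mul(-160690, 380442), Rational(76413, 209)) = Add(-61133224980, Rational(76413, 209)) = Rational(-12776843944407, 209)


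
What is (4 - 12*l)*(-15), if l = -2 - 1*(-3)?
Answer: 120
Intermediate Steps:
l = 1 (l = -2 + 3 = 1)
(4 - 12*l)*(-15) = (4 - 12*1)*(-15) = (4 - 12)*(-15) = -8*(-15) = 120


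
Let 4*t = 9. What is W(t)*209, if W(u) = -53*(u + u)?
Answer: -99693/2 ≈ -49847.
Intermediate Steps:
t = 9/4 (t = (¼)*9 = 9/4 ≈ 2.2500)
W(u) = -106*u
W(t)*209 = -106*9/4*209 = -477/2*209 = -99693/2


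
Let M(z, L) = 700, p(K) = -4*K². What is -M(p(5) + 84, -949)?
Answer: -700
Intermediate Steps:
-M(p(5) + 84, -949) = -1*700 = -700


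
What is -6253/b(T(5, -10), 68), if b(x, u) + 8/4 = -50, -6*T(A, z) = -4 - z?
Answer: 481/4 ≈ 120.25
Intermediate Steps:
T(A, z) = ⅔ + z/6 (T(A, z) = -(-4 - z)/6 = ⅔ + z/6)
b(x, u) = -52 (b(x, u) = -2 - 50 = -52)
-6253/b(T(5, -10), 68) = -6253/(-52) = -6253*(-1/52) = 481/4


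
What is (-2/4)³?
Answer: -⅛ ≈ -0.12500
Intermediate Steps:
(-2/4)³ = (-2*¼)³ = (-½)³ = -⅛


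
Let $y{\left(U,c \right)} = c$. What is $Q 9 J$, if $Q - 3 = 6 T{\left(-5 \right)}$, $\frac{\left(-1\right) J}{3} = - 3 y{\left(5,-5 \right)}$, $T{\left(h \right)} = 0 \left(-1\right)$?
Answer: $-1215$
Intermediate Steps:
$T{\left(h \right)} = 0$
$J = -45$ ($J = - 3 \left(\left(-3\right) \left(-5\right)\right) = \left(-3\right) 15 = -45$)
$Q = 3$ ($Q = 3 + 6 \cdot 0 = 3 + 0 = 3$)
$Q 9 J = 3 \cdot 9 \left(-45\right) = 27 \left(-45\right) = -1215$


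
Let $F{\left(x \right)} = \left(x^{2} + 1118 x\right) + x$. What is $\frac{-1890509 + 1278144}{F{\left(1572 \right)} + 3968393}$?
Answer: $- \frac{9421}{126133} \approx -0.074691$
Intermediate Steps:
$F{\left(x \right)} = x^{2} + 1119 x$
$\frac{-1890509 + 1278144}{F{\left(1572 \right)} + 3968393} = \frac{-1890509 + 1278144}{1572 \left(1119 + 1572\right) + 3968393} = - \frac{612365}{1572 \cdot 2691 + 3968393} = - \frac{612365}{4230252 + 3968393} = - \frac{612365}{8198645} = \left(-612365\right) \frac{1}{8198645} = - \frac{9421}{126133}$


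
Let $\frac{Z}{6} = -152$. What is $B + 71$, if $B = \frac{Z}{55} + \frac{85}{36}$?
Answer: $\frac{112423}{1980} \approx 56.779$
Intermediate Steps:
$Z = -912$ ($Z = 6 \left(-152\right) = -912$)
$B = - \frac{28157}{1980}$ ($B = - \frac{912}{55} + \frac{85}{36} = - \frac{28157}{1980} \approx -14.221$)
$B + 71 = - \frac{28157}{1980} + 71 = \frac{112423}{1980}$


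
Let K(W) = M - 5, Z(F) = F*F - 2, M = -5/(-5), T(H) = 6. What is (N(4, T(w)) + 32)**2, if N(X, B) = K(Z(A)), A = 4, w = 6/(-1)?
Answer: 784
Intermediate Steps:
w = -6 (w = 6*(-1) = -6)
M = 1 (M = -5*(-1/5) = 1)
Z(F) = -2 + F**2 (Z(F) = F**2 - 2 = -2 + F**2)
K(W) = -4 (K(W) = 1 - 5 = -4)
N(X, B) = -4
(N(4, T(w)) + 32)**2 = (-4 + 32)**2 = 28**2 = 784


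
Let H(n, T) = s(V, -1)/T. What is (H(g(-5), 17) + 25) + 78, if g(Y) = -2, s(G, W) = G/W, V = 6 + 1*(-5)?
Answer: 1750/17 ≈ 102.94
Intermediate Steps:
V = 1 (V = 6 - 5 = 1)
H(n, T) = -1/T (H(n, T) = (1/(-1))/T = (1*(-1))/T = -1/T)
(H(g(-5), 17) + 25) + 78 = (-1/17 + 25) + 78 = 424/17 + 78 = 1750/17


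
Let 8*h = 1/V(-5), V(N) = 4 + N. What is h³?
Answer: -1/512 ≈ -0.0019531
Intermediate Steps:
h = -⅛ (h = 1/(8*(4 - 5)) = (⅛)/(-1) = (⅛)*(-1) = -⅛ ≈ -0.12500)
h³ = (-⅛)³ = -1/512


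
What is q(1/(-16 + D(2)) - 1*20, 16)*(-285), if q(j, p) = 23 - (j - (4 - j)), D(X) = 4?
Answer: -38285/2 ≈ -19143.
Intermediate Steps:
q(j, p) = 27 - 2*j (q(j, p) = 23 - (j + (-4 + j)) = 23 - (-4 + 2*j) = 23 + (4 - 2*j) = 27 - 2*j)
q(1/(-16 + D(2)) - 1*20, 16)*(-285) = (27 - 2*(1/(-16 + 4) - 1*20))*(-285) = (27 - 2*(1/(-12) - 20))*(-285) = (27 - 2*(-1/12 - 20))*(-285) = (27 - 2*(-241/12))*(-285) = (27 + 241/6)*(-285) = (403/6)*(-285) = -38285/2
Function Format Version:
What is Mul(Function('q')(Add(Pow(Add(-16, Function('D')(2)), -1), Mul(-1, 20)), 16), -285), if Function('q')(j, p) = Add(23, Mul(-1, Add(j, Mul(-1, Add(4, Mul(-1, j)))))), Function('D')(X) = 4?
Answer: Rational(-38285, 2) ≈ -19143.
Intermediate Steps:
Function('q')(j, p) = Add(27, Mul(-2, j)) (Function('q')(j, p) = Add(23, Mul(-1, Add(j, Add(-4, j)))) = Add(23, Mul(-1, Add(-4, Mul(2, j)))) = Add(23, Add(4, Mul(-2, j))) = Add(27, Mul(-2, j)))
Mul(Function('q')(Add(Pow(Add(-16, Function('D')(2)), -1), Mul(-1, 20)), 16), -285) = Mul(Add(27, Mul(-2, Add(Pow(Add(-16, 4), -1), Mul(-1, 20)))), -285) = Mul(Add(27, Mul(-2, Add(Pow(-12, -1), -20))), -285) = Mul(Add(27, Mul(-2, Add(Rational(-1, 12), -20))), -285) = Mul(Add(27, Mul(-2, Rational(-241, 12))), -285) = Mul(Add(27, Rational(241, 6)), -285) = Mul(Rational(403, 6), -285) = Rational(-38285, 2)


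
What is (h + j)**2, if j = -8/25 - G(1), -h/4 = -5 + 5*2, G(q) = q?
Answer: 284089/625 ≈ 454.54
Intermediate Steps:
h = -20 (h = -4*(-5 + 5*2) = -4*(-5 + 10) = -4*5 = -20)
j = -33/25 (j = -8/25 - 1*1 = -8*1/25 - 1 = -8/25 - 1 = -33/25 ≈ -1.3200)
(h + j)**2 = (-20 - 33/25)**2 = (-533/25)**2 = 284089/625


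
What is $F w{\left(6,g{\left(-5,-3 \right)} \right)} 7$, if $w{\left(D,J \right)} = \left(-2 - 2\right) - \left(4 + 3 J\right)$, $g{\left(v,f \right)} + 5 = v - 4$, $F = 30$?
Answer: $7140$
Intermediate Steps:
$g{\left(v,f \right)} = -9 + v$ ($g{\left(v,f \right)} = -5 + \left(v - 4\right) = -5 + \left(-4 + v\right) = -9 + v$)
$w{\left(D,J \right)} = -8 - 3 J$ ($w{\left(D,J \right)} = -4 - \left(4 + 3 J\right) = -8 - 3 J$)
$F w{\left(6,g{\left(-5,-3 \right)} \right)} 7 = 30 \left(-8 - 3 \left(-9 - 5\right)\right) 7 = 30 \left(-8 - -42\right) 7 = 30 \left(-8 + 42\right) 7 = 30 \cdot 34 \cdot 7 = 1020 \cdot 7 = 7140$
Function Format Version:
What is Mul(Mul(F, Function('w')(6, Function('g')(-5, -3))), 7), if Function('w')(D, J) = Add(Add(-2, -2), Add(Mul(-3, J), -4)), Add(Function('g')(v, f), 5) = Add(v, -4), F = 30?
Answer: 7140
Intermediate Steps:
Function('g')(v, f) = Add(-9, v) (Function('g')(v, f) = Add(-5, Add(v, -4)) = Add(-5, Add(-4, v)) = Add(-9, v))
Function('w')(D, J) = Add(-8, Mul(-3, J)) (Function('w')(D, J) = Add(-4, Add(-4, Mul(-3, J))) = Add(-8, Mul(-3, J)))
Mul(Mul(F, Function('w')(6, Function('g')(-5, -3))), 7) = Mul(Mul(30, Add(-8, Mul(-3, Add(-9, -5)))), 7) = Mul(Mul(30, Add(-8, Mul(-3, -14))), 7) = Mul(Mul(30, Add(-8, 42)), 7) = Mul(Mul(30, 34), 7) = Mul(1020, 7) = 7140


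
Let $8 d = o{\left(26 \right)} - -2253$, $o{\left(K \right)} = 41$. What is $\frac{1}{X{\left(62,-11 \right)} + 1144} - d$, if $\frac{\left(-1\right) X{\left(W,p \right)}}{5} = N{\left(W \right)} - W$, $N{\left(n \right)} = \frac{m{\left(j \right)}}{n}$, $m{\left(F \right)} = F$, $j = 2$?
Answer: $- \frac{51694019}{180276} \approx -286.75$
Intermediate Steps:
$N{\left(n \right)} = \frac{2}{n}$
$X{\left(W,p \right)} = - \frac{10}{W} + 5 W$ ($X{\left(W,p \right)} = - 5 \left(\frac{2}{W} - W\right) = - 5 \left(- W + \frac{2}{W}\right) = - \frac{10}{W} + 5 W$)
$d = \frac{1147}{4}$ ($d = \frac{41 - -2253}{8} = \frac{41 + 2253}{8} = \frac{1}{8} \cdot 2294 = \frac{1147}{4} \approx 286.75$)
$\frac{1}{X{\left(62,-11 \right)} + 1144} - d = \frac{1}{\left(- \frac{10}{62} + 5 \cdot 62\right) + 1144} - \frac{1147}{4} = \frac{1}{\left(\left(-10\right) \frac{1}{62} + 310\right) + 1144} - \frac{1147}{4} = \frac{1}{\left(- \frac{5}{31} + 310\right) + 1144} - \frac{1147}{4} = \frac{1}{\frac{9605}{31} + 1144} - \frac{1147}{4} = \frac{1}{\frac{45069}{31}} - \frac{1147}{4} = \frac{31}{45069} - \frac{1147}{4} = - \frac{51694019}{180276}$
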